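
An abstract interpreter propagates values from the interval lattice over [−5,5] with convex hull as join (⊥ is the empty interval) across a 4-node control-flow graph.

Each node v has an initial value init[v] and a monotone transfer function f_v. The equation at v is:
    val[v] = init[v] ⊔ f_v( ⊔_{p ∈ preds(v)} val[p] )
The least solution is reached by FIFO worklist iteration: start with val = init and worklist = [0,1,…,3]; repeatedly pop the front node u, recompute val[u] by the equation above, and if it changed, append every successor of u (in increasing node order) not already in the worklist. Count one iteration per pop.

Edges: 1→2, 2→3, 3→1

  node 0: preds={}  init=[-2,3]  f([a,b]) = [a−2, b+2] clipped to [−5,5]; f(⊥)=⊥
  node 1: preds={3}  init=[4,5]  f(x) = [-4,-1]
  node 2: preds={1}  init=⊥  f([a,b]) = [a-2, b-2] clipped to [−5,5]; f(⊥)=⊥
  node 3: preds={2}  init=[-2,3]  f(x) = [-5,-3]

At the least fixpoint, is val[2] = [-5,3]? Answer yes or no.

Worklist (5 pops):
  #1 pop 0: in=⊥ → [-2,3] (no change)
  #2 pop 1: in=[-2,3] → [-4,5] (was [4,5]); enqueue []
  #3 pop 2: in=[-4,5] → [-5,3] (was ⊥); enqueue []
  #4 pop 3: in=[-5,3] → [-5,3] (was [-2,3]); enqueue [1]
  #5 pop 1: in=[-5,3] → [-4,5] (no change)

Fixpoint:
  val[0] = [-2,3]
  val[1] = [-4,5]
  val[2] = [-5,3]
  val[3] = [-5,3]

yes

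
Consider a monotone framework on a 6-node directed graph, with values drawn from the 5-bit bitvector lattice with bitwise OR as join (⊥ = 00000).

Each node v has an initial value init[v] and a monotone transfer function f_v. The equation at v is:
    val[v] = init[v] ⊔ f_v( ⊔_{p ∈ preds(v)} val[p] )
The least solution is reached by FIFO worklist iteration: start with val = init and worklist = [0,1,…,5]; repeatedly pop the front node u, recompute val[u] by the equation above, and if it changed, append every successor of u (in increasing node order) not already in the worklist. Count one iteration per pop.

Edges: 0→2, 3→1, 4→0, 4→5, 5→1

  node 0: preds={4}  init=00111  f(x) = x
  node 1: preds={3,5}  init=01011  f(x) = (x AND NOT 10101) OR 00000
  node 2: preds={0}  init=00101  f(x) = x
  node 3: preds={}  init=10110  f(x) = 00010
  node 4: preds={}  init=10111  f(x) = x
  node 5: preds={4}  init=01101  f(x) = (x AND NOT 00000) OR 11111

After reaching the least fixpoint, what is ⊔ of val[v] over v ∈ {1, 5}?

11111

Worklist (7 pops):
  #1 pop 0: in=10111 → 10111 (was 00111); enqueue []
  #2 pop 1: in=11111 → 01011 (no change)
  #3 pop 2: in=10111 → 10111 (was 00101); enqueue []
  #4 pop 3: in=00000 → 10110 (no change)
  #5 pop 4: in=00000 → 10111 (no change)
  #6 pop 5: in=10111 → 11111 (was 01101); enqueue [1]
  #7 pop 1: in=11111 → 01011 (no change)

Fixpoint:
  val[0] = 10111
  val[1] = 01011
  val[2] = 10111
  val[3] = 10110
  val[4] = 10111
  val[5] = 11111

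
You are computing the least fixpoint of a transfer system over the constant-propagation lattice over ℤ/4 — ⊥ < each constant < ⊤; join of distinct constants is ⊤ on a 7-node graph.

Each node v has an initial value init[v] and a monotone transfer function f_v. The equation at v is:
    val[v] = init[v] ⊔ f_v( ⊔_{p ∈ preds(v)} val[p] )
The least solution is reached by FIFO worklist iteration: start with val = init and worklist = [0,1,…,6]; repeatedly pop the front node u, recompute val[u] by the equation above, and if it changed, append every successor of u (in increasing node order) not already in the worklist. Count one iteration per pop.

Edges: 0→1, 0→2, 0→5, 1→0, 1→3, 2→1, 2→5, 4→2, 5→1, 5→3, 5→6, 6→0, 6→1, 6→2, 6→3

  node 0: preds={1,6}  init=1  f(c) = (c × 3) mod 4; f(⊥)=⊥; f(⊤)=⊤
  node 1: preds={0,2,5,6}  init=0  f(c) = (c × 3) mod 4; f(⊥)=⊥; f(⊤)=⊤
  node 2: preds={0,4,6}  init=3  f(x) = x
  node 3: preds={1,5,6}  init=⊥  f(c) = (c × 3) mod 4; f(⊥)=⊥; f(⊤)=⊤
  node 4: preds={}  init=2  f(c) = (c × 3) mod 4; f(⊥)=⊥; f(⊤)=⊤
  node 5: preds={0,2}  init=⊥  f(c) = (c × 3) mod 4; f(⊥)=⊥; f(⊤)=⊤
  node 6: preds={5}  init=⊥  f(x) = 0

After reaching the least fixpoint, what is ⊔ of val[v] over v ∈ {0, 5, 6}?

Trace (11 dequeues):
  [1] u=0 | in 0 | out ⊤ | prev 1 | push {}
  [2] u=1 | in ⊤ | out ⊤ | prev 0 | push {0}
  [3] u=2 | in ⊤ | out ⊤ | prev 3 | push {1}
  [4] u=3 | in ⊤ | out ⊤ | prev ⊥ | push {}
  [5] u=4 | in ⊥ | out 2 | ==
  [6] u=5 | in ⊤ | out ⊤ | prev ⊥ | push {3}
  [7] u=6 | in ⊤ | out 0 | prev ⊥ | push {2}
  [8] u=0 | in ⊤ | out ⊤ | ==
  [9] u=1 | in ⊤ | out ⊤ | ==
  [10] u=3 | in ⊤ | out ⊤ | ==
  [11] u=2 | in ⊤ | out ⊤ | ==

Converged values:
  [0] ⊤
  [1] ⊤
  [2] ⊤
  [3] ⊤
  [4] 2
  [5] ⊤
  [6] 0

⊤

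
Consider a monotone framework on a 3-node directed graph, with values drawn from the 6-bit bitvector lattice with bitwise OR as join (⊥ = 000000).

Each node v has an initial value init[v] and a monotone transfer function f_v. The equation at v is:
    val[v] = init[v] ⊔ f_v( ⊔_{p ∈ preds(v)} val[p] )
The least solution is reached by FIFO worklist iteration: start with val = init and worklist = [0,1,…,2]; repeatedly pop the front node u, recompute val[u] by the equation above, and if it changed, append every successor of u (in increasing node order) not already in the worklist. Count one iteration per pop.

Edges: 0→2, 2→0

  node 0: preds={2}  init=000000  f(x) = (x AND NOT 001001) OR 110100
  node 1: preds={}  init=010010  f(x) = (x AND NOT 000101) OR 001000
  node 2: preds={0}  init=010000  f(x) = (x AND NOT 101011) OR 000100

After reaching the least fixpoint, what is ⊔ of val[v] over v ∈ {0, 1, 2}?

Iteration log — 4 steps:
  step 1. node 0  ⊔preds=010000  new=110100  old=000000  +wl: 
  step 2. node 1  ⊔preds=000000  new=011010  old=010010  +wl: 
  step 3. node 2  ⊔preds=110100  new=010100  old=010000  +wl: 0
  step 4. node 0  ⊔preds=010100  new=110100  stable

Least fixpoint reached:
  node 0: 110100
  node 1: 011010
  node 2: 010100

111110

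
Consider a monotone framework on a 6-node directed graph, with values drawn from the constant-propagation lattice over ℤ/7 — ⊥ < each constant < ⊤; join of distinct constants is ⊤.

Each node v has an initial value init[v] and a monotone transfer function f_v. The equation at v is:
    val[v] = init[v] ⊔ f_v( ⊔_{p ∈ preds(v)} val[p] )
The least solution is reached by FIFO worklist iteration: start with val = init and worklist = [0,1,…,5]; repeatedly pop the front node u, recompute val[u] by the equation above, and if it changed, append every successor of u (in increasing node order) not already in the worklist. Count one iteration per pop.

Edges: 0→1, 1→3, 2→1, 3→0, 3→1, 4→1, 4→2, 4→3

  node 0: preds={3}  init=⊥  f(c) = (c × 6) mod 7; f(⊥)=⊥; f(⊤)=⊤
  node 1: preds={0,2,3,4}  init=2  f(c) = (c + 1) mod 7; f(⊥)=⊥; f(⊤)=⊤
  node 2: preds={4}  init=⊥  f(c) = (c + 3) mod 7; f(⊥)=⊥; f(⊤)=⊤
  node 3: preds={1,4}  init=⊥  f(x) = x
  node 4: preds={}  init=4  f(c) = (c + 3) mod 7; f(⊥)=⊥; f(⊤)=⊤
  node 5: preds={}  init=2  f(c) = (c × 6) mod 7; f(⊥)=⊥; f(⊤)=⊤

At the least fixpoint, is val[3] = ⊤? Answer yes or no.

Worklist (9 pops):
  #1 pop 0: in=⊥ → ⊥ (no change)
  #2 pop 1: in=4 → ⊤ (was 2); enqueue []
  #3 pop 2: in=4 → 0 (was ⊥); enqueue [1]
  #4 pop 3: in=⊤ → ⊤ (was ⊥); enqueue [0]
  #5 pop 4: in=⊥ → 4 (no change)
  #6 pop 5: in=⊥ → 2 (no change)
  #7 pop 1: in=⊤ → ⊤ (no change)
  #8 pop 0: in=⊤ → ⊤ (was ⊥); enqueue [1]
  #9 pop 1: in=⊤ → ⊤ (no change)

Fixpoint:
  val[0] = ⊤
  val[1] = ⊤
  val[2] = 0
  val[3] = ⊤
  val[4] = 4
  val[5] = 2

yes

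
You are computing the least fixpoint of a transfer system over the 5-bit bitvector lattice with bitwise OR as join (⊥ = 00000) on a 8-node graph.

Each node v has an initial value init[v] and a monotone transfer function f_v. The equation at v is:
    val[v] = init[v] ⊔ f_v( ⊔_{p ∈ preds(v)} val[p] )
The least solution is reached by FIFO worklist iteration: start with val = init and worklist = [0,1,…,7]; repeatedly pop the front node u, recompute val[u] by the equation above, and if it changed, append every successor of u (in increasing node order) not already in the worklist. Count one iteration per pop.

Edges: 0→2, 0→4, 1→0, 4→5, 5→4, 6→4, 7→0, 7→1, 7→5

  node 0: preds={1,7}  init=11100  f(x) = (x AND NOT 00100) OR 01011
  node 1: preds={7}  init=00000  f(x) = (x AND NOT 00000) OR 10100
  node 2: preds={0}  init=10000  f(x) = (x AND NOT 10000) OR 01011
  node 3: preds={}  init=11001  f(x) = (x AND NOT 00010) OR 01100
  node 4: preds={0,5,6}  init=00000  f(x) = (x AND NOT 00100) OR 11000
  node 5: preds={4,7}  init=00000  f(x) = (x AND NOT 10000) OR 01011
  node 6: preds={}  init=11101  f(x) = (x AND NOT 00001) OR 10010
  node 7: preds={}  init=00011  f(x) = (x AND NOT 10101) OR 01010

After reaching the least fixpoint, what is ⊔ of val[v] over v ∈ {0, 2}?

11111

Iteration log — 13 steps:
  step 1. node 0  ⊔preds=00011  new=11111  old=11100  +wl: 
  step 2. node 1  ⊔preds=00011  new=10111  old=00000  +wl: 0
  step 3. node 2  ⊔preds=11111  new=11111  old=10000  +wl: 
  step 4. node 3  ⊔preds=00000  new=11101  old=11001  +wl: 
  step 5. node 4  ⊔preds=11111  new=11011  old=00000  +wl: 
  step 6. node 5  ⊔preds=11011  new=01011  old=00000  +wl: 4
  step 7. node 6  ⊔preds=00000  new=11111  old=11101  +wl: 
  step 8. node 7  ⊔preds=00000  new=01011  old=00011  +wl: 1,5
  step 9. node 0  ⊔preds=11111  new=11111  stable
  step 10. node 4  ⊔preds=11111  new=11011  stable
  step 11. node 1  ⊔preds=01011  new=11111  old=10111  +wl: 0
  step 12. node 5  ⊔preds=11011  new=01011  stable
  step 13. node 0  ⊔preds=11111  new=11111  stable

Least fixpoint reached:
  node 0: 11111
  node 1: 11111
  node 2: 11111
  node 3: 11101
  node 4: 11011
  node 5: 01011
  node 6: 11111
  node 7: 01011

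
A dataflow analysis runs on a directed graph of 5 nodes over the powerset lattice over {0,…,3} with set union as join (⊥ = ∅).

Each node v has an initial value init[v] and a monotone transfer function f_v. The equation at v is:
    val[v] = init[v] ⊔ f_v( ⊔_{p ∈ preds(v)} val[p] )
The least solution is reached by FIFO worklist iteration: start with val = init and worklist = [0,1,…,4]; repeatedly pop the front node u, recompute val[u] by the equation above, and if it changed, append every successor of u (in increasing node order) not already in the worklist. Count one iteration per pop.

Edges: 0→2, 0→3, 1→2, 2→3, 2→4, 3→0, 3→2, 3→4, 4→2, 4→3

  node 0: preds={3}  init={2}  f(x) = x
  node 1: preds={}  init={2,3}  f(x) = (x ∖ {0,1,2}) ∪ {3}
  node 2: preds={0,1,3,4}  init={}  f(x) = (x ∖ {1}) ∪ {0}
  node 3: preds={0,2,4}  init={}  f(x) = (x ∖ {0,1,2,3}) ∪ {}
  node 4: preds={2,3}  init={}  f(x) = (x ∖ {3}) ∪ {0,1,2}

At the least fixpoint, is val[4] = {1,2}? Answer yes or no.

Iteration log — 7 steps:
  step 1. node 0  ⊔preds={}  new={2}  stable
  step 2. node 1  ⊔preds={}  new={2,3}  stable
  step 3. node 2  ⊔preds={2,3}  new={0,2,3}  old={}  +wl: 
  step 4. node 3  ⊔preds={0,2,3}  new={}  stable
  step 5. node 4  ⊔preds={0,2,3}  new={0,1,2}  old={}  +wl: 2,3
  step 6. node 2  ⊔preds={0,1,2,3}  new={0,2,3}  stable
  step 7. node 3  ⊔preds={0,1,2,3}  new={}  stable

Least fixpoint reached:
  node 0: {2}
  node 1: {2,3}
  node 2: {0,2,3}
  node 3: {}
  node 4: {0,1,2}

no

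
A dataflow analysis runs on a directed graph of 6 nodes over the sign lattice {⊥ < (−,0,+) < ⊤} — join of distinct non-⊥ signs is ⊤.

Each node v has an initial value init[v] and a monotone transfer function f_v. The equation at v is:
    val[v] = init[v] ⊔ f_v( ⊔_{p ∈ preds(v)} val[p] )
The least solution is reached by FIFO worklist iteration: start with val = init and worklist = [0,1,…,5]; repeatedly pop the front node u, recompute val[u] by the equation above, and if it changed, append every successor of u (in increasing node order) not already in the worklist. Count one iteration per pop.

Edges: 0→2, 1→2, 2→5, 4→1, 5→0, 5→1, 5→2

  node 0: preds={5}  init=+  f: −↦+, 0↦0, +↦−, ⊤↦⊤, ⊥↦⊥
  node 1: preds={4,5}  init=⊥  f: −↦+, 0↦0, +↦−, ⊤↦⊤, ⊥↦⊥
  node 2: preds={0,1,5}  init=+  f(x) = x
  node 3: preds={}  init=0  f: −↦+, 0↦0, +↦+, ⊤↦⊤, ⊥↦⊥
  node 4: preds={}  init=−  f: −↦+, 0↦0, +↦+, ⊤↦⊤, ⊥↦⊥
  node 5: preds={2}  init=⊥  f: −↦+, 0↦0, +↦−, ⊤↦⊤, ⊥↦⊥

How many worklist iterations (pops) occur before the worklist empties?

Iteration log — 13 steps:
  step 1. node 0  ⊔preds=⊥  new=+  stable
  step 2. node 1  ⊔preds=−  new=+  old=⊥  +wl: 
  step 3. node 2  ⊔preds=+  new=+  stable
  step 4. node 3  ⊔preds=⊥  new=0  stable
  step 5. node 4  ⊔preds=⊥  new=−  stable
  step 6. node 5  ⊔preds=+  new=−  old=⊥  +wl: 0,1,2
  step 7. node 0  ⊔preds=−  new=+  stable
  step 8. node 1  ⊔preds=−  new=+  stable
  step 9. node 2  ⊔preds=⊤  new=⊤  old=+  +wl: 5
  step 10. node 5  ⊔preds=⊤  new=⊤  old=−  +wl: 0,1,2
  step 11. node 0  ⊔preds=⊤  new=⊤  old=+  +wl: 
  step 12. node 1  ⊔preds=⊤  new=⊤  old=+  +wl: 
  step 13. node 2  ⊔preds=⊤  new=⊤  stable

Least fixpoint reached:
  node 0: ⊤
  node 1: ⊤
  node 2: ⊤
  node 3: 0
  node 4: −
  node 5: ⊤

13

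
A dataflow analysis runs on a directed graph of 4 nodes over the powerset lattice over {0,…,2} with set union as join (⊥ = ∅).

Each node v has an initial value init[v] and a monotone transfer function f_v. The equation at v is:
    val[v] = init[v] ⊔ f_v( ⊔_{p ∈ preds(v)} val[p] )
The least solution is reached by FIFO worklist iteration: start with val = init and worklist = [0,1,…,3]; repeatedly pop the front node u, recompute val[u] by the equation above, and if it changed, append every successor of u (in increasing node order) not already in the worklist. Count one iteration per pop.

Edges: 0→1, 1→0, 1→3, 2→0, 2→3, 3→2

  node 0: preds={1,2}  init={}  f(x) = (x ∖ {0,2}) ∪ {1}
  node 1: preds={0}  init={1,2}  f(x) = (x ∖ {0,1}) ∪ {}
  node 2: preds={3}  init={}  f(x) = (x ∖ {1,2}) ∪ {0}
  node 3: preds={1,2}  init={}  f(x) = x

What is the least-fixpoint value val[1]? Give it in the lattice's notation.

Iteration log — 6 steps:
  step 1. node 0  ⊔preds={1,2}  new={1}  old={}  +wl: 
  step 2. node 1  ⊔preds={1}  new={1,2}  stable
  step 3. node 2  ⊔preds={}  new={0}  old={}  +wl: 0
  step 4. node 3  ⊔preds={0,1,2}  new={0,1,2}  old={}  +wl: 2
  step 5. node 0  ⊔preds={0,1,2}  new={1}  stable
  step 6. node 2  ⊔preds={0,1,2}  new={0}  stable

Least fixpoint reached:
  node 0: {1}
  node 1: {1,2}
  node 2: {0}
  node 3: {0,1,2}

{1,2}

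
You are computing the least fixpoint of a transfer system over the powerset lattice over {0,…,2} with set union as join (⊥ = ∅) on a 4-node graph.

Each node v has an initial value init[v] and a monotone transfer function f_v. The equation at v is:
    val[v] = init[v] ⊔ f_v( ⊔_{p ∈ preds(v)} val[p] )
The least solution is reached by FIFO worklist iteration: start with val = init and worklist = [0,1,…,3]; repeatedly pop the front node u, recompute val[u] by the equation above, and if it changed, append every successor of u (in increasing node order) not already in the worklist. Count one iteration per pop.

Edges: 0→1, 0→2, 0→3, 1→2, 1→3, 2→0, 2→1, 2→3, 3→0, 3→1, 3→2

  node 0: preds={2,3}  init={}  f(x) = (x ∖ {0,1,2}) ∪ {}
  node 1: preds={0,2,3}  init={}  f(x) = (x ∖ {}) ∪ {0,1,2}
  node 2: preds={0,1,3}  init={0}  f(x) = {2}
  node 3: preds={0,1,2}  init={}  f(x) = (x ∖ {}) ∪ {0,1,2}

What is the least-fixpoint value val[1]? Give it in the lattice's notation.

{0,1,2}

Iteration log — 7 steps:
  step 1. node 0  ⊔preds={0}  new={}  stable
  step 2. node 1  ⊔preds={0}  new={0,1,2}  old={}  +wl: 
  step 3. node 2  ⊔preds={0,1,2}  new={0,2}  old={0}  +wl: 0,1
  step 4. node 3  ⊔preds={0,1,2}  new={0,1,2}  old={}  +wl: 2
  step 5. node 0  ⊔preds={0,1,2}  new={}  stable
  step 6. node 1  ⊔preds={0,1,2}  new={0,1,2}  stable
  step 7. node 2  ⊔preds={0,1,2}  new={0,2}  stable

Least fixpoint reached:
  node 0: {}
  node 1: {0,1,2}
  node 2: {0,2}
  node 3: {0,1,2}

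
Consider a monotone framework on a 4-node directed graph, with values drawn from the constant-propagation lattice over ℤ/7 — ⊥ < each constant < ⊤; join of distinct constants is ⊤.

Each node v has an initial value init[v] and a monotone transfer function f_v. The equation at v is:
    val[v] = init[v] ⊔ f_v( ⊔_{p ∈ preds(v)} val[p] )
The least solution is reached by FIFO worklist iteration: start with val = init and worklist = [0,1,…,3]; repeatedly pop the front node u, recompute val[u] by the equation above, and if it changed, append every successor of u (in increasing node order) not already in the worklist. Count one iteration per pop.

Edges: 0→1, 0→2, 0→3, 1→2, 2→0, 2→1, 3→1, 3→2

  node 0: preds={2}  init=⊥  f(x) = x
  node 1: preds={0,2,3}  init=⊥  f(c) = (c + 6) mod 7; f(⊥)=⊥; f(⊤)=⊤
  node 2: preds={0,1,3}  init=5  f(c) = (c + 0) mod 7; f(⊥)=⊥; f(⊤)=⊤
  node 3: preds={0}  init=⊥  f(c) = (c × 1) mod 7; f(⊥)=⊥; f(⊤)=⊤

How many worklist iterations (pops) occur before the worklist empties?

10

Worklist (10 pops):
  #1 pop 0: in=5 → 5 (was ⊥); enqueue []
  #2 pop 1: in=5 → 4 (was ⊥); enqueue []
  #3 pop 2: in=⊤ → ⊤ (was 5); enqueue [0,1]
  #4 pop 3: in=5 → 5 (was ⊥); enqueue [2]
  #5 pop 0: in=⊤ → ⊤ (was 5); enqueue [3]
  #6 pop 1: in=⊤ → ⊤ (was 4); enqueue []
  #7 pop 2: in=⊤ → ⊤ (no change)
  #8 pop 3: in=⊤ → ⊤ (was 5); enqueue [1,2]
  #9 pop 1: in=⊤ → ⊤ (no change)
  #10 pop 2: in=⊤ → ⊤ (no change)

Fixpoint:
  val[0] = ⊤
  val[1] = ⊤
  val[2] = ⊤
  val[3] = ⊤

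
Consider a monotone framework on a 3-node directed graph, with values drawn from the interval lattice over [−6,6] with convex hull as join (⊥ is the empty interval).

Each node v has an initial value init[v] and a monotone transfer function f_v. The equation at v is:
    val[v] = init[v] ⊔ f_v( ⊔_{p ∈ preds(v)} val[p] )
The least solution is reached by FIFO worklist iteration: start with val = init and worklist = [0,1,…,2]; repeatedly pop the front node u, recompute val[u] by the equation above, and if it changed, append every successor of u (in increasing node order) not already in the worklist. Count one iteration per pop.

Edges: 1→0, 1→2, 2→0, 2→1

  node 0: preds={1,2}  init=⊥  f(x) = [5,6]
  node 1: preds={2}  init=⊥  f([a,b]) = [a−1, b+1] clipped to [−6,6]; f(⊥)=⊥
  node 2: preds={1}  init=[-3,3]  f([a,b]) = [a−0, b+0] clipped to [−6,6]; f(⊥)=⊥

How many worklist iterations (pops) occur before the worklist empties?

Iteration log — 13 steps:
  step 1. node 0  ⊔preds=[-3,3]  new=[5,6]  old=⊥  +wl: 
  step 2. node 1  ⊔preds=[-3,3]  new=[-4,4]  old=⊥  +wl: 0
  step 3. node 2  ⊔preds=[-4,4]  new=[-4,4]  old=[-3,3]  +wl: 1
  step 4. node 0  ⊔preds=[-4,4]  new=[5,6]  stable
  step 5. node 1  ⊔preds=[-4,4]  new=[-5,5]  old=[-4,4]  +wl: 0,2
  step 6. node 0  ⊔preds=[-5,5]  new=[5,6]  stable
  step 7. node 2  ⊔preds=[-5,5]  new=[-5,5]  old=[-4,4]  +wl: 0,1
  step 8. node 0  ⊔preds=[-5,5]  new=[5,6]  stable
  step 9. node 1  ⊔preds=[-5,5]  new=[-6,6]  old=[-5,5]  +wl: 0,2
  step 10. node 0  ⊔preds=[-6,6]  new=[5,6]  stable
  step 11. node 2  ⊔preds=[-6,6]  new=[-6,6]  old=[-5,5]  +wl: 0,1
  step 12. node 0  ⊔preds=[-6,6]  new=[5,6]  stable
  step 13. node 1  ⊔preds=[-6,6]  new=[-6,6]  stable

Least fixpoint reached:
  node 0: [5,6]
  node 1: [-6,6]
  node 2: [-6,6]

13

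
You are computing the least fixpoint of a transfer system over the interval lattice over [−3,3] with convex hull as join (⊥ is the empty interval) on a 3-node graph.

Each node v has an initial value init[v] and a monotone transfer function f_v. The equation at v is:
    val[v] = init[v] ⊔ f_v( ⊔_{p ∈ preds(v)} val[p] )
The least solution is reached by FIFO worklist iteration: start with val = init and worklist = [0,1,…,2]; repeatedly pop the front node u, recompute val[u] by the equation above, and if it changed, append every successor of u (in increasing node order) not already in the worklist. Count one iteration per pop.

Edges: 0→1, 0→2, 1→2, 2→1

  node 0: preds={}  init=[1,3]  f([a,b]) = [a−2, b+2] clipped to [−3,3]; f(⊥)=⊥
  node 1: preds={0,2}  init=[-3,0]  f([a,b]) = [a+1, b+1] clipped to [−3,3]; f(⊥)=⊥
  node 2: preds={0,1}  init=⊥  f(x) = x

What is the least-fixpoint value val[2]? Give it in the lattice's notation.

Iteration log — 4 steps:
  step 1. node 0  ⊔preds=⊥  new=[1,3]  stable
  step 2. node 1  ⊔preds=[1,3]  new=[-3,3]  old=[-3,0]  +wl: 
  step 3. node 2  ⊔preds=[-3,3]  new=[-3,3]  old=⊥  +wl: 1
  step 4. node 1  ⊔preds=[-3,3]  new=[-3,3]  stable

Least fixpoint reached:
  node 0: [1,3]
  node 1: [-3,3]
  node 2: [-3,3]

[-3,3]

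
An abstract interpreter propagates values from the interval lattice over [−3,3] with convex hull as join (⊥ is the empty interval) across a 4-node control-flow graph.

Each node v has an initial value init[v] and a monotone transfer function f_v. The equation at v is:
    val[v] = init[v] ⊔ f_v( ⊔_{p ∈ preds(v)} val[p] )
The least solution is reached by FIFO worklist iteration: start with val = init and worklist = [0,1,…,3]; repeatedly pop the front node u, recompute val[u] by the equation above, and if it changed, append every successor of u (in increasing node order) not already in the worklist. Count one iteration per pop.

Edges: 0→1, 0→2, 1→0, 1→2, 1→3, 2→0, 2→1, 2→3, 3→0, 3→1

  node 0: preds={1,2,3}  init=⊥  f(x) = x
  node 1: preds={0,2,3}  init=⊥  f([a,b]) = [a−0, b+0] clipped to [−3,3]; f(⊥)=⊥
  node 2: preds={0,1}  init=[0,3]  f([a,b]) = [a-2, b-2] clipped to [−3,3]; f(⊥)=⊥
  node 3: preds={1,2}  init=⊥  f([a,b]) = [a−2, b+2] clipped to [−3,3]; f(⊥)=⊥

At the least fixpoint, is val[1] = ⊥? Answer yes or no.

Trace (10 dequeues):
  [1] u=0 | in [0,3] | out [0,3] | prev ⊥ | push {}
  [2] u=1 | in [0,3] | out [0,3] | prev ⊥ | push {0}
  [3] u=2 | in [0,3] | out [-2,3] | prev [0,3] | push {1}
  [4] u=3 | in [-2,3] | out [-3,3] | prev ⊥ | push {}
  [5] u=0 | in [-3,3] | out [-3,3] | prev [0,3] | push {2}
  [6] u=1 | in [-3,3] | out [-3,3] | prev [0,3] | push {0,3}
  [7] u=2 | in [-3,3] | out [-3,3] | prev [-2,3] | push {1}
  [8] u=0 | in [-3,3] | out [-3,3] | ==
  [9] u=3 | in [-3,3] | out [-3,3] | ==
  [10] u=1 | in [-3,3] | out [-3,3] | ==

Converged values:
  [0] [-3,3]
  [1] [-3,3]
  [2] [-3,3]
  [3] [-3,3]

no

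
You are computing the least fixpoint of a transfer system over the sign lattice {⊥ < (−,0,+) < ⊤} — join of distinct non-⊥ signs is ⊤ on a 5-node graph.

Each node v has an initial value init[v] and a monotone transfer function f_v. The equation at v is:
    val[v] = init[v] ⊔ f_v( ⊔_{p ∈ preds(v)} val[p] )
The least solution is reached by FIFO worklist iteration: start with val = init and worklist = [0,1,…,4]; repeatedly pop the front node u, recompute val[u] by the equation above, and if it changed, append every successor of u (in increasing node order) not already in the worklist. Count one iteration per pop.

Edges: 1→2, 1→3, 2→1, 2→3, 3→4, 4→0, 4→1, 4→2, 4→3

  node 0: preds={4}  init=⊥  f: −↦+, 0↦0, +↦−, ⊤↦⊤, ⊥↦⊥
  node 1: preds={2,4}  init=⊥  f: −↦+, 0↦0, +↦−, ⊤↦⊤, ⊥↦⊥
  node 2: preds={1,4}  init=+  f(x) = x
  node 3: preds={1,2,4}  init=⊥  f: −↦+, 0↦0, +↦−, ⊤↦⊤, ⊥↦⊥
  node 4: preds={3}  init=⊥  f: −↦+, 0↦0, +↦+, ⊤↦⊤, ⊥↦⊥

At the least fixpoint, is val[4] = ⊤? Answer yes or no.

Trace (9 dequeues):
  [1] u=0 | in ⊥ | out ⊥ | ==
  [2] u=1 | in + | out − | prev ⊥ | push {}
  [3] u=2 | in − | out ⊤ | prev + | push {1}
  [4] u=3 | in ⊤ | out ⊤ | prev ⊥ | push {}
  [5] u=4 | in ⊤ | out ⊤ | prev ⊥ | push {0,2,3}
  [6] u=1 | in ⊤ | out ⊤ | prev − | push {}
  [7] u=0 | in ⊤ | out ⊤ | prev ⊥ | push {}
  [8] u=2 | in ⊤ | out ⊤ | ==
  [9] u=3 | in ⊤ | out ⊤ | ==

Converged values:
  [0] ⊤
  [1] ⊤
  [2] ⊤
  [3] ⊤
  [4] ⊤

yes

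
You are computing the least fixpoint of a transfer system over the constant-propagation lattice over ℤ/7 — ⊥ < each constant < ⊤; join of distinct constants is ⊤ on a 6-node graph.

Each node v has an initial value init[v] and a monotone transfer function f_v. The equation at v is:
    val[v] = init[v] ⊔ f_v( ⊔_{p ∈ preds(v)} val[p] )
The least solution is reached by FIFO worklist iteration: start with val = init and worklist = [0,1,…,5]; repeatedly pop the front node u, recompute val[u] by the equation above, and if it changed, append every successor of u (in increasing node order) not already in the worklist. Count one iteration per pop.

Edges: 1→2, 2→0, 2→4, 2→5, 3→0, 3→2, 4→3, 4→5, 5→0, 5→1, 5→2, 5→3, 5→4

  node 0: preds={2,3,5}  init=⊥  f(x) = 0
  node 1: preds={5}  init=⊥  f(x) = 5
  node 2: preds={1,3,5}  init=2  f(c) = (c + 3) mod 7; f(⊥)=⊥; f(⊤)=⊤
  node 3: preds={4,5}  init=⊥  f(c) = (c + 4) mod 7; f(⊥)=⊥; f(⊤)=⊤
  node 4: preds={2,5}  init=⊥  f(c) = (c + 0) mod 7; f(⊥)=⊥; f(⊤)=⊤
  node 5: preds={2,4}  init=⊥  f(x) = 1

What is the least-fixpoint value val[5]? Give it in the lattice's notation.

1

Worklist (12 pops):
  #1 pop 0: in=2 → 0 (was ⊥); enqueue []
  #2 pop 1: in=⊥ → 5 (was ⊥); enqueue []
  #3 pop 2: in=5 → ⊤ (was 2); enqueue [0]
  #4 pop 3: in=⊥ → ⊥ (no change)
  #5 pop 4: in=⊤ → ⊤ (was ⊥); enqueue [3]
  #6 pop 5: in=⊤ → 1 (was ⊥); enqueue [1,2,4]
  #7 pop 0: in=⊤ → 0 (no change)
  #8 pop 3: in=⊤ → ⊤ (was ⊥); enqueue [0]
  #9 pop 1: in=1 → 5 (no change)
  #10 pop 2: in=⊤ → ⊤ (no change)
  #11 pop 4: in=⊤ → ⊤ (no change)
  #12 pop 0: in=⊤ → 0 (no change)

Fixpoint:
  val[0] = 0
  val[1] = 5
  val[2] = ⊤
  val[3] = ⊤
  val[4] = ⊤
  val[5] = 1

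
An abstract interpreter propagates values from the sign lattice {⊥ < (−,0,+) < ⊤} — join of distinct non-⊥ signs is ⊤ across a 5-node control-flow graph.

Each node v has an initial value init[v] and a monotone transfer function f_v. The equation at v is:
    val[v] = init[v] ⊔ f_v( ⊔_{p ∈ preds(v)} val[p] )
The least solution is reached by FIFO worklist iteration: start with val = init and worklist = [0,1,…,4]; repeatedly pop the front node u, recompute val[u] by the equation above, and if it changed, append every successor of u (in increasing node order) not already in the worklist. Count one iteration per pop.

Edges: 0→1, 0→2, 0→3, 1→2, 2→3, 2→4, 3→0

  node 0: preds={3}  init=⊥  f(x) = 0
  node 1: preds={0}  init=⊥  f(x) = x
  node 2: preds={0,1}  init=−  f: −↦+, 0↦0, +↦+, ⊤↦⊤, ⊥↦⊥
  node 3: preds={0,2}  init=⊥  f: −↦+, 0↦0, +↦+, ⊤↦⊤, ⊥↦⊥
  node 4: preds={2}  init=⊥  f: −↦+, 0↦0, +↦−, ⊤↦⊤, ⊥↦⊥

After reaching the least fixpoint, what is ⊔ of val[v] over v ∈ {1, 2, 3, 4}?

Iteration log — 6 steps:
  step 1. node 0  ⊔preds=⊥  new=0  old=⊥  +wl: 
  step 2. node 1  ⊔preds=0  new=0  old=⊥  +wl: 
  step 3. node 2  ⊔preds=0  new=⊤  old=−  +wl: 
  step 4. node 3  ⊔preds=⊤  new=⊤  old=⊥  +wl: 0
  step 5. node 4  ⊔preds=⊤  new=⊤  old=⊥  +wl: 
  step 6. node 0  ⊔preds=⊤  new=0  stable

Least fixpoint reached:
  node 0: 0
  node 1: 0
  node 2: ⊤
  node 3: ⊤
  node 4: ⊤

⊤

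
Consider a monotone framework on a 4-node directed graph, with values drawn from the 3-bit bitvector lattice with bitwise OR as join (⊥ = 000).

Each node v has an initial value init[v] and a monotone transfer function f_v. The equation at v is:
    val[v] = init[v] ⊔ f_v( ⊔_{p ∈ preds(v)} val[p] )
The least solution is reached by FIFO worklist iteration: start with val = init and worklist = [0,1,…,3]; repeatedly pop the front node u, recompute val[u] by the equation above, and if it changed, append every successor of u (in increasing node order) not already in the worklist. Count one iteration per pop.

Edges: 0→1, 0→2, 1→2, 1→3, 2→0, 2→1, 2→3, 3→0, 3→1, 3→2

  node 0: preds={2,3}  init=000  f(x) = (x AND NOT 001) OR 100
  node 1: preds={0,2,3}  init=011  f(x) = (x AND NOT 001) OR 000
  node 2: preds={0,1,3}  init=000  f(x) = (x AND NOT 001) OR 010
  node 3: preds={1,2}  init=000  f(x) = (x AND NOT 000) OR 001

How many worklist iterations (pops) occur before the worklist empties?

7

Iteration log — 7 steps:
  step 1. node 0  ⊔preds=000  new=100  old=000  +wl: 
  step 2. node 1  ⊔preds=100  new=111  old=011  +wl: 
  step 3. node 2  ⊔preds=111  new=110  old=000  +wl: 0,1
  step 4. node 3  ⊔preds=111  new=111  old=000  +wl: 2
  step 5. node 0  ⊔preds=111  new=110  old=100  +wl: 
  step 6. node 1  ⊔preds=111  new=111  stable
  step 7. node 2  ⊔preds=111  new=110  stable

Least fixpoint reached:
  node 0: 110
  node 1: 111
  node 2: 110
  node 3: 111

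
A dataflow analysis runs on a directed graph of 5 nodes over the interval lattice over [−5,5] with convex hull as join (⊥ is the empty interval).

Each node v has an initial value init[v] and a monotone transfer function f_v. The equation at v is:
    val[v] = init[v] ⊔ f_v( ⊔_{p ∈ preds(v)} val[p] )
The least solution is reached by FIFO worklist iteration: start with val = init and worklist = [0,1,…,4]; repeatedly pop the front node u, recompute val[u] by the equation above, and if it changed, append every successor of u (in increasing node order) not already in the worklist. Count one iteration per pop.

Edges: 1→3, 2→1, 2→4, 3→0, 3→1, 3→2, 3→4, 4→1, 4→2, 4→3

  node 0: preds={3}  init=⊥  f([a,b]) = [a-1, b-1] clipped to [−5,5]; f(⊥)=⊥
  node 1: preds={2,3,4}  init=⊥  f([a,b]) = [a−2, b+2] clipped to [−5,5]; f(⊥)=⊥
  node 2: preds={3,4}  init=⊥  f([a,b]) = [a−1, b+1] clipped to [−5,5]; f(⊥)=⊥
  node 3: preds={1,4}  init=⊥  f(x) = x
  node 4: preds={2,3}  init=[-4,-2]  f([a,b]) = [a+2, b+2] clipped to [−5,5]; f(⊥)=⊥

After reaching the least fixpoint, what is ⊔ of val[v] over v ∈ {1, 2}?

Trace (18 dequeues):
  [1] u=0 | in ⊥ | out ⊥ | ==
  [2] u=1 | in [-4,-2] | out [-5,0] | prev ⊥ | push {}
  [3] u=2 | in [-4,-2] | out [-5,-1] | prev ⊥ | push {1}
  [4] u=3 | in [-5,0] | out [-5,0] | prev ⊥ | push {0,2}
  [5] u=4 | in [-5,0] | out [-4,2] | prev [-4,-2] | push {3}
  [6] u=1 | in [-5,2] | out [-5,4] | prev [-5,0] | push {}
  [7] u=0 | in [-5,0] | out [-5,-1] | prev ⊥ | push {}
  [8] u=2 | in [-5,2] | out [-5,3] | prev [-5,-1] | push {1,4}
  [9] u=3 | in [-5,4] | out [-5,4] | prev [-5,0] | push {0,2}
  [10] u=1 | in [-5,4] | out [-5,5] | prev [-5,4] | push {3}
  [11] u=4 | in [-5,4] | out [-4,5] | prev [-4,2] | push {1}
  [12] u=0 | in [-5,4] | out [-5,3] | prev [-5,-1] | push {}
  [13] u=2 | in [-5,5] | out [-5,5] | prev [-5,3] | push {4}
  [14] u=3 | in [-5,5] | out [-5,5] | prev [-5,4] | push {0,2}
  [15] u=1 | in [-5,5] | out [-5,5] | ==
  [16] u=4 | in [-5,5] | out [-4,5] | ==
  [17] u=0 | in [-5,5] | out [-5,4] | prev [-5,3] | push {}
  [18] u=2 | in [-5,5] | out [-5,5] | ==

Converged values:
  [0] [-5,4]
  [1] [-5,5]
  [2] [-5,5]
  [3] [-5,5]
  [4] [-4,5]

[-5,5]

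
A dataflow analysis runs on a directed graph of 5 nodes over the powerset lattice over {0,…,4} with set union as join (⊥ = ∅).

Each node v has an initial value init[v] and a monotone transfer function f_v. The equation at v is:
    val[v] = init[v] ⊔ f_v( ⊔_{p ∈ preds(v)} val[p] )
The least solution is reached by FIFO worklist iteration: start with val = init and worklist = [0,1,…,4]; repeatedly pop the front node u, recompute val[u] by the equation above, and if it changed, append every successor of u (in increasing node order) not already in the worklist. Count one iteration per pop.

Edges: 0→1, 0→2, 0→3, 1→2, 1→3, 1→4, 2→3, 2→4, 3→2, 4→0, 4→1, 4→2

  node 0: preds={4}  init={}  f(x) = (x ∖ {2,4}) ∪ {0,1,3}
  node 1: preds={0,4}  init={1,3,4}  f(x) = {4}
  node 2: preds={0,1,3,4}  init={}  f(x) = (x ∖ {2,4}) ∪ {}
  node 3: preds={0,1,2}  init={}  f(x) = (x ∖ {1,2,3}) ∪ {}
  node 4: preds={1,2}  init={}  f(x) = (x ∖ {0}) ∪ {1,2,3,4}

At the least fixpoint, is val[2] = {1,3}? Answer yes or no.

no

Trace (8 dequeues):
  [1] u=0 | in {} | out {0,1,3} | prev {} | push {}
  [2] u=1 | in {0,1,3} | out {1,3,4} | ==
  [3] u=2 | in {0,1,3,4} | out {0,1,3} | prev {} | push {}
  [4] u=3 | in {0,1,3,4} | out {0,4} | prev {} | push {2}
  [5] u=4 | in {0,1,3,4} | out {1,2,3,4} | prev {} | push {0,1}
  [6] u=2 | in {0,1,2,3,4} | out {0,1,3} | ==
  [7] u=0 | in {1,2,3,4} | out {0,1,3} | ==
  [8] u=1 | in {0,1,2,3,4} | out {1,3,4} | ==

Converged values:
  [0] {0,1,3}
  [1] {1,3,4}
  [2] {0,1,3}
  [3] {0,4}
  [4] {1,2,3,4}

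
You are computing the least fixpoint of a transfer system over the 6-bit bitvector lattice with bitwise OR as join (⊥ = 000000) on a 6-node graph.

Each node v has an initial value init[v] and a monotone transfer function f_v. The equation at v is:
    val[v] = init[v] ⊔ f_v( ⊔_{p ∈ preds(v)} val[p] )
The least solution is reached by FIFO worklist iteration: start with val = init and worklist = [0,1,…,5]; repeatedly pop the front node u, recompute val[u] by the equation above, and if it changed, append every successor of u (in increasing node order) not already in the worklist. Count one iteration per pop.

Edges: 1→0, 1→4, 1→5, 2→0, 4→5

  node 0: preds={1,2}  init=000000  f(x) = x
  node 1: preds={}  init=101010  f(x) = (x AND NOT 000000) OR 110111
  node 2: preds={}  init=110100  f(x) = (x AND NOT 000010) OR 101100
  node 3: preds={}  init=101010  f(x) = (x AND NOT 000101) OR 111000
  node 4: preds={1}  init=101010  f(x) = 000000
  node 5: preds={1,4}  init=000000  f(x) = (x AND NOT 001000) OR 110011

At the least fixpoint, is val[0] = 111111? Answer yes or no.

yes

Worklist (7 pops):
  #1 pop 0: in=111110 → 111110 (was 000000); enqueue []
  #2 pop 1: in=000000 → 111111 (was 101010); enqueue [0]
  #3 pop 2: in=000000 → 111100 (was 110100); enqueue []
  #4 pop 3: in=000000 → 111010 (was 101010); enqueue []
  #5 pop 4: in=111111 → 101010 (no change)
  #6 pop 5: in=111111 → 110111 (was 000000); enqueue []
  #7 pop 0: in=111111 → 111111 (was 111110); enqueue []

Fixpoint:
  val[0] = 111111
  val[1] = 111111
  val[2] = 111100
  val[3] = 111010
  val[4] = 101010
  val[5] = 110111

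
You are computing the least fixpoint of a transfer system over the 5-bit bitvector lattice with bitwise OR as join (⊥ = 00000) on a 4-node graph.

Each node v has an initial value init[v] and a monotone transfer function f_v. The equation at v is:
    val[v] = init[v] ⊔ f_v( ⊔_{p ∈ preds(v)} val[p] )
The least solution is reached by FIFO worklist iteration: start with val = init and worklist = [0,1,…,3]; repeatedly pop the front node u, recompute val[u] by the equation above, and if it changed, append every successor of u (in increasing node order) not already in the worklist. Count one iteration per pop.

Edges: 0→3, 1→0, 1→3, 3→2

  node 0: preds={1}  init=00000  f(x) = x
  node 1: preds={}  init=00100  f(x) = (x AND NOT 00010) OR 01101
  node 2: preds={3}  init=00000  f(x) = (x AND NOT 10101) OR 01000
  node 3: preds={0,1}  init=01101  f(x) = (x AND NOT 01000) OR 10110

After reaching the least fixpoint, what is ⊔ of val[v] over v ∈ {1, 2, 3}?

11111

Worklist (7 pops):
  #1 pop 0: in=00100 → 00100 (was 00000); enqueue []
  #2 pop 1: in=00000 → 01101 (was 00100); enqueue [0]
  #3 pop 2: in=01101 → 01000 (was 00000); enqueue []
  #4 pop 3: in=01101 → 11111 (was 01101); enqueue [2]
  #5 pop 0: in=01101 → 01101 (was 00100); enqueue [3]
  #6 pop 2: in=11111 → 01010 (was 01000); enqueue []
  #7 pop 3: in=01101 → 11111 (no change)

Fixpoint:
  val[0] = 01101
  val[1] = 01101
  val[2] = 01010
  val[3] = 11111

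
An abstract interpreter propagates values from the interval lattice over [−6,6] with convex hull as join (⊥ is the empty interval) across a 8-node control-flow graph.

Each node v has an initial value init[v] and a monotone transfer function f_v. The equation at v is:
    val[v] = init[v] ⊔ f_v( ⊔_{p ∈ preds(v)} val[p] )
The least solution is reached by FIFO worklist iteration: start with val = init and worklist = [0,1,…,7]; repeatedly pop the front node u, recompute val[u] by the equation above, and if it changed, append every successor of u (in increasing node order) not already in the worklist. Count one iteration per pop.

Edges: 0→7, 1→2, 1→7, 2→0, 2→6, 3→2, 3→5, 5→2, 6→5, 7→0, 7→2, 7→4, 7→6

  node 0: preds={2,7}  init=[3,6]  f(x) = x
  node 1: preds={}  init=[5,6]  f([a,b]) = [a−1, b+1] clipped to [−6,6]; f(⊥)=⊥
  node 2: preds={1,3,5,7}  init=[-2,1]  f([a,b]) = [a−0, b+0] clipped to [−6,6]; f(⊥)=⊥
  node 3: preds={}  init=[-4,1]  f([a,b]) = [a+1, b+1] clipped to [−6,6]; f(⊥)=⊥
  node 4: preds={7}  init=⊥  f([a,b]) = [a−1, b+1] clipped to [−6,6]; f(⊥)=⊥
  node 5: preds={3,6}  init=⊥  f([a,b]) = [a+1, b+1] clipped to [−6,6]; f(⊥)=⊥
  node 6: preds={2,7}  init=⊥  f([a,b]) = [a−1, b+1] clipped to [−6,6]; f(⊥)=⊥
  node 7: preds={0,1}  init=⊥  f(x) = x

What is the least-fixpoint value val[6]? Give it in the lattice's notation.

[-5,6]

Iteration log — 18 steps:
  step 1. node 0  ⊔preds=[-2,1]  new=[-2,6]  old=[3,6]  +wl: 
  step 2. node 1  ⊔preds=⊥  new=[5,6]  stable
  step 3. node 2  ⊔preds=[-4,6]  new=[-4,6]  old=[-2,1]  +wl: 0
  step 4. node 3  ⊔preds=⊥  new=[-4,1]  stable
  step 5. node 4  ⊔preds=⊥  new=⊥  stable
  step 6. node 5  ⊔preds=[-4,1]  new=[-3,2]  old=⊥  +wl: 2
  step 7. node 6  ⊔preds=[-4,6]  new=[-5,6]  old=⊥  +wl: 5
  step 8. node 7  ⊔preds=[-2,6]  new=[-2,6]  old=⊥  +wl: 4,6
  step 9. node 0  ⊔preds=[-4,6]  new=[-4,6]  old=[-2,6]  +wl: 7
  step 10. node 2  ⊔preds=[-4,6]  new=[-4,6]  stable
  step 11. node 5  ⊔preds=[-5,6]  new=[-4,6]  old=[-3,2]  +wl: 2
  step 12. node 4  ⊔preds=[-2,6]  new=[-3,6]  old=⊥  +wl: 
  step 13. node 6  ⊔preds=[-4,6]  new=[-5,6]  stable
  step 14. node 7  ⊔preds=[-4,6]  new=[-4,6]  old=[-2,6]  +wl: 0,4,6
  step 15. node 2  ⊔preds=[-4,6]  new=[-4,6]  stable
  step 16. node 0  ⊔preds=[-4,6]  new=[-4,6]  stable
  step 17. node 4  ⊔preds=[-4,6]  new=[-5,6]  old=[-3,6]  +wl: 
  step 18. node 6  ⊔preds=[-4,6]  new=[-5,6]  stable

Least fixpoint reached:
  node 0: [-4,6]
  node 1: [5,6]
  node 2: [-4,6]
  node 3: [-4,1]
  node 4: [-5,6]
  node 5: [-4,6]
  node 6: [-5,6]
  node 7: [-4,6]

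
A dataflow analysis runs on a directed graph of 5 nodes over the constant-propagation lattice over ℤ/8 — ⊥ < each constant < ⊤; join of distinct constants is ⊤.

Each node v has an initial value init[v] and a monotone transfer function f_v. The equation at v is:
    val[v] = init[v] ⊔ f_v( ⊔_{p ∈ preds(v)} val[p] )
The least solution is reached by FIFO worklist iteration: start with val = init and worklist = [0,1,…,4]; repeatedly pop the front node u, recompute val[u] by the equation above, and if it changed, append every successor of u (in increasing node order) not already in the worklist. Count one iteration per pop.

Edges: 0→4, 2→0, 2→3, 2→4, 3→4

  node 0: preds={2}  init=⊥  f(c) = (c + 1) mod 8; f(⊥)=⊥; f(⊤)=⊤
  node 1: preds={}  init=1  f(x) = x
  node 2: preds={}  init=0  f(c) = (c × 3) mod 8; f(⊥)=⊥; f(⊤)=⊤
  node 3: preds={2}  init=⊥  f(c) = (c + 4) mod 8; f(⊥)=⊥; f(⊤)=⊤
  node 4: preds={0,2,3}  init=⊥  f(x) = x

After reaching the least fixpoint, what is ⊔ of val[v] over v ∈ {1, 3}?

Trace (5 dequeues):
  [1] u=0 | in 0 | out 1 | prev ⊥ | push {}
  [2] u=1 | in ⊥ | out 1 | ==
  [3] u=2 | in ⊥ | out 0 | ==
  [4] u=3 | in 0 | out 4 | prev ⊥ | push {}
  [5] u=4 | in ⊤ | out ⊤ | prev ⊥ | push {}

Converged values:
  [0] 1
  [1] 1
  [2] 0
  [3] 4
  [4] ⊤

⊤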